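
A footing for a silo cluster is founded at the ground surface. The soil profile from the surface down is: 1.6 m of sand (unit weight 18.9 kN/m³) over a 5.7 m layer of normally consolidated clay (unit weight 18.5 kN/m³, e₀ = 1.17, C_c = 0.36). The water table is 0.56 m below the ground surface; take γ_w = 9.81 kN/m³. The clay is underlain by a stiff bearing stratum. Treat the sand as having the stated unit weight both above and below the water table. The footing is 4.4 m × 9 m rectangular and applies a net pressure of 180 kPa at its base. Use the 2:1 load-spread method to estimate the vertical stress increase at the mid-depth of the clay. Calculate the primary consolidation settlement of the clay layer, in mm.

Mid-depth of clay below the ground surface: z = 1.6 + 5.7/2 = 4.45 m.
Total vertical stress at mid-clay: σ_v = 18.9×1.6 + 18.5×2.85 = 82.965 kPa.
Pore pressure: u = 9.81×(4.45 − 0.56) = 38.161 kPa.
Initial effective stress: σ'_0 = σ_v − u = 82.965 − 38.161 = 44.804 kPa.
Stress increase at mid-clay by the 2:1 spreading method:
Δσ = qBL/((B+z)(L+z)) = 180×4.4×9/((4.4+4.45)(9+4.45)) = 59.883 kPa
Final effective stress: σ'_f = σ'_0 + Δσ = 44.804 + 59.883 = 104.69 kPa.
Normally consolidated clay, so the full stress increment lies on the virgin compression line:
S_c = C_c·H/(1+e₀)·log₁₀(σ'_f/σ'_0) = 0.36×5.7/(1+1.17)×log₁₀(104.69/44.804)
    = 0.94562 × 0.36859 = 0.3485 m

S_c ≈ 349 mm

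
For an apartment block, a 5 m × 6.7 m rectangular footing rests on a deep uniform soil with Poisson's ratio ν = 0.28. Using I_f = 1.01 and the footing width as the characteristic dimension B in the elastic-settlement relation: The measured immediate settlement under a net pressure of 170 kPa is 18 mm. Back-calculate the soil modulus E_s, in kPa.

E_s ≈ 44000 kPa

S_e = q·B·(1−ν²)/E_s · I_f  ⇒  E_s = q·B·(1−ν²)·I_f / S_e.
E_s = 170 × 5 × 0.9216 × 1.01 / 0.018 = 43960 kPa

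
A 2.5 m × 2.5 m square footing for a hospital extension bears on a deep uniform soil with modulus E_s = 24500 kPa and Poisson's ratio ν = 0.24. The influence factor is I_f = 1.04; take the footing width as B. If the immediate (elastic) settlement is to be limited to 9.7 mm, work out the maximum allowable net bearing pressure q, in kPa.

q ≈ 97 kPa

S_e = q·B·(1−ν²)/E_s · I_f  ⇒  q = S_e·E_s / (B·(1−ν²)·I_f).
q = 0.0097 × 24500 / (2.5 × 0.9424 × 1.04) = 96.99 kPa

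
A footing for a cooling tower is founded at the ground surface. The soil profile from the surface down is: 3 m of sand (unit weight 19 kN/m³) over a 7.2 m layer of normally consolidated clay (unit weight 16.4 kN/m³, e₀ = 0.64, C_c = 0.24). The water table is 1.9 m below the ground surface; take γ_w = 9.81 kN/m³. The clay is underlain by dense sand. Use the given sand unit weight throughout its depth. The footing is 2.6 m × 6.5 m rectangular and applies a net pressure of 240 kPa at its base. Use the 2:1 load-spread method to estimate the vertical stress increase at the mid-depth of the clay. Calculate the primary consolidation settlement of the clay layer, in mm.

Mid-depth of clay below the ground surface: z = 3 + 7.2/2 = 6.6 m.
Total vertical stress at mid-clay: σ_v = 19×3 + 16.4×3.6 = 116.04 kPa.
Pore pressure: u = 9.81×(6.6 − 1.9) = 46.107 kPa.
Initial effective stress: σ'_0 = σ_v − u = 116.04 − 46.107 = 69.933 kPa.
Stress increase at mid-clay by the 2:1 spreading method:
Δσ = qBL/((B+z)(L+z)) = 240×2.6×6.5/((2.6+6.6)(6.5+6.6)) = 33.654 kPa
Final effective stress: σ'_f = σ'_0 + Δσ = 69.933 + 33.654 = 103.59 kPa.
Normally consolidated clay, so the full stress increment lies on the virgin compression line:
S_c = C_c·H/(1+e₀)·log₁₀(σ'_f/σ'_0) = 0.24×7.2/(1+0.64)×log₁₀(103.59/69.933)
    = 1.0537 × 0.17064 = 0.1798 m

S_c ≈ 180 mm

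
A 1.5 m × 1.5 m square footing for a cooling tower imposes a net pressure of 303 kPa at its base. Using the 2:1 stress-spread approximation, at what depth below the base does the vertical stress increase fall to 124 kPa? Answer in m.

z ≈ 0.845 m

2:1 spreading — at depth z the loaded area has grown by z in each plan dimension:
qB²/(B+z)² = Δσ_z ⇒ z = B(√(q/Δσ_z) − 1) = 1.5×(√(303/124) − 1) = 0.8448 m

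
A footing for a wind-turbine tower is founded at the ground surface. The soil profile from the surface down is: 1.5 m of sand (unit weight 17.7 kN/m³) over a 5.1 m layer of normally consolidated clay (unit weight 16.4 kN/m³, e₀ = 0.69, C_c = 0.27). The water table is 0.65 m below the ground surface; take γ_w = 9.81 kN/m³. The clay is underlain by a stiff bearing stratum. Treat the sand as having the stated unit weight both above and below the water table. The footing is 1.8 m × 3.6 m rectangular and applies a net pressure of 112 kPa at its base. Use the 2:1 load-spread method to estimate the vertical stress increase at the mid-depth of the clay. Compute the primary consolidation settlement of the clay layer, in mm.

Mid-depth of clay below the ground surface: z = 1.5 + 5.1/2 = 4.05 m.
Total vertical stress at mid-clay: σ_v = 17.7×1.5 + 16.4×2.55 = 68.37 kPa.
Pore pressure: u = 9.81×(4.05 − 0.65) = 33.354 kPa.
Initial effective stress: σ'_0 = σ_v − u = 68.37 − 33.354 = 35.016 kPa.
Stress increase at mid-clay by the 2:1 spreading method:
Δσ = qBL/((B+z)(L+z)) = 112×1.8×3.6/((1.8+4.05)(3.6+4.05)) = 16.217 kPa
Final effective stress: σ'_f = σ'_0 + Δσ = 35.016 + 16.217 = 51.233 kPa.
Normally consolidated clay, so the full stress increment lies on the virgin compression line:
S_c = C_c·H/(1+e₀)·log₁₀(σ'_f/σ'_0) = 0.27×5.1/(1+0.69)×log₁₀(51.233/35.016)
    = 0.81479 × 0.16528 = 0.1347 m

S_c ≈ 135 mm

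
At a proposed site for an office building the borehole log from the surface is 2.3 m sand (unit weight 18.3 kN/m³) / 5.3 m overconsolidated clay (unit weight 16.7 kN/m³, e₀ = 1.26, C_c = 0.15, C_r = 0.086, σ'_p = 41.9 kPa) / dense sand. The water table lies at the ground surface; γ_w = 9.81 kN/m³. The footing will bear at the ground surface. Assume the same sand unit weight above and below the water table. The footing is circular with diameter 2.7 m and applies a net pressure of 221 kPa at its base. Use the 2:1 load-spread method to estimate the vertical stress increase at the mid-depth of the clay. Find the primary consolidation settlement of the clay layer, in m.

Mid-depth of clay below the ground surface: z = 2.3 + 5.3/2 = 4.95 m.
Total vertical stress at mid-clay: σ_v = 18.3×2.3 + 16.7×2.65 = 86.345 kPa.
Pore pressure: u = 9.81×(4.95 − 0) = 48.56 kPa.
Initial effective stress: σ'_0 = σ_v − u = 86.345 − 48.56 = 37.785 kPa.
Stress increase at mid-clay by the 2:1 spreading method:
Δσ ≈ qD²/(D+z)² = 221×2.7²/(2.7+4.95)² = 27.529 kPa
Final effective stress: σ'_f = 37.785 + 27.529 = 65.314 kPa.
σ'_f = 65.314 > σ'_p = 41.9 kPa, so the stress path crosses the preconsolidation pressure — recompression up to σ'_p, then virgin compression beyond:
S_c = H/(1+e₀)·[C_r·log₁₀(σ'_p/σ'_0) + C_c·log₁₀(σ'_f/σ'_p)]
    = 5.3/2.26 × [0.086×log₁₀(41.9/37.785) + 0.15×log₁₀(65.314/41.9)]
    = 2.3451 × [0.0038609 + 0.028919] = 0.07687 m

S_c ≈ 0.0769 m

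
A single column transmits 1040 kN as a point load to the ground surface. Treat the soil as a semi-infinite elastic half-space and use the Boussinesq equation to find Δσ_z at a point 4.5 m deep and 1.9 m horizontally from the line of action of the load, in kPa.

Δσ_z ≈ 16.3 kPa

Boussinesq vertical stress below a point load on an elastic half-space:
Δσ_z = 3P/(2πz²) · [1 + (r/z)²]^(−5/2)
r/z = 1.9/4.5 = 0.42222; [1+(r/z)²]^(−5/2) = 0.66357.
Δσ_z = 3×1040/(2π×4.5²) × 0.66357 = 24.522 × 0.66357 = 16.27 kPa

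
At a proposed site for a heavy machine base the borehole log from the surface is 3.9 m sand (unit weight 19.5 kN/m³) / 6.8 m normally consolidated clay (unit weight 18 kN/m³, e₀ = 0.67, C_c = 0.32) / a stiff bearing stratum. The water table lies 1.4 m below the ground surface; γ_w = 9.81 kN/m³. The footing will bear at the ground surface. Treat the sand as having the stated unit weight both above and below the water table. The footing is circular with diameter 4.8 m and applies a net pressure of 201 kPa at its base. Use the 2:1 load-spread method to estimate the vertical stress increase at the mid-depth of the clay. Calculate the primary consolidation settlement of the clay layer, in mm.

Mid-depth of clay below the ground surface: z = 3.9 + 6.8/2 = 7.3 m.
Total vertical stress at mid-clay: σ_v = 19.5×3.9 + 18×3.4 = 137.25 kPa.
Pore pressure: u = 9.81×(7.3 − 1.4) = 57.879 kPa.
Initial effective stress: σ'_0 = σ_v − u = 137.25 − 57.879 = 79.371 kPa.
Stress increase at mid-clay by the 2:1 spreading method:
Δσ ≈ qD²/(D+z)² = 201×4.8²/(4.8+7.3)² = 31.631 kPa
Final effective stress: σ'_f = σ'_0 + Δσ = 79.371 + 31.631 = 111 kPa.
Normally consolidated clay, so the full stress increment lies on the virgin compression line:
S_c = C_c·H/(1+e₀)·log₁₀(σ'_f/σ'_0) = 0.32×6.8/(1+0.67)×log₁₀(111/79.371)
    = 1.303 × 0.14566 = 0.1898 m

S_c ≈ 190 mm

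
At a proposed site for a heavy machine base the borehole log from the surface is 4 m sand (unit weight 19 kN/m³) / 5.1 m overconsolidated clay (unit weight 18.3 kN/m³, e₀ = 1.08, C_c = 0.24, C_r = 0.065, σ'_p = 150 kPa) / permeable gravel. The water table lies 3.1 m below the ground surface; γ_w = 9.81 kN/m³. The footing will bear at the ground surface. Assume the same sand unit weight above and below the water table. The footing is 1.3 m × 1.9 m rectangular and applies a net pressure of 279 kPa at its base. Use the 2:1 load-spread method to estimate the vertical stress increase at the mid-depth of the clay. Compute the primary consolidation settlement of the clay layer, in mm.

S_c ≈ 7.66 mm

Mid-depth of clay below the ground surface: z = 4 + 5.1/2 = 6.55 m.
Total vertical stress at mid-clay: σ_v = 19×4 + 18.3×2.55 = 122.66 kPa.
Pore pressure: u = 9.81×(6.55 − 3.1) = 33.845 kPa.
Initial effective stress: σ'_0 = σ_v − u = 122.66 − 33.845 = 88.815 kPa.
Stress increase at mid-clay by the 2:1 spreading method:
Δσ = qBL/((B+z)(L+z)) = 279×1.3×1.9/((1.3+6.55)(1.9+6.55)) = 10.389 kPa
Final effective stress: σ'_f = 88.815 + 10.389 = 99.204 kPa.
σ'_f = 99.204 ≤ σ'_p = 150 kPa, so the clay remains overconsolidated and only the recompression index applies:
S_c = C_r·H/(1+e₀)·log₁₀(σ'_f/σ'_0) = 0.065×5.1/2.08×log₁₀(99.204/88.815)
    = 0.15937 × 0.048043 = 0.007657 m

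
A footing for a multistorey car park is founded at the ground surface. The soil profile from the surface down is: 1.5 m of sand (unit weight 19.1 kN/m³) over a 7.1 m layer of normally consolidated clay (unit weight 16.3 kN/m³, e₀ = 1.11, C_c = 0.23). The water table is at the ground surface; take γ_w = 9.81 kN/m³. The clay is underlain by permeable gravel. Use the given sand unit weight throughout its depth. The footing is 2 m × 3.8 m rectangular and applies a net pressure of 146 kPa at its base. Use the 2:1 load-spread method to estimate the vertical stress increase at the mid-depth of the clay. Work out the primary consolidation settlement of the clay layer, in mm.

Mid-depth of clay below the ground surface: z = 1.5 + 7.1/2 = 5.05 m.
Total vertical stress at mid-clay: σ_v = 19.1×1.5 + 16.3×3.55 = 86.515 kPa.
Pore pressure: u = 9.81×(5.05 − 0) = 49.541 kPa.
Initial effective stress: σ'_0 = σ_v − u = 86.515 − 49.541 = 36.974 kPa.
Stress increase at mid-clay by the 2:1 spreading method:
Δσ = qBL/((B+z)(L+z)) = 146×2×3.8/((2+5.05)(3.8+5.05)) = 17.784 kPa
Final effective stress: σ'_f = σ'_0 + Δσ = 36.974 + 17.784 = 54.758 kPa.
Normally consolidated clay, so the full stress increment lies on the virgin compression line:
S_c = C_c·H/(1+e₀)·log₁₀(σ'_f/σ'_0) = 0.23×7.1/(1+1.11)×log₁₀(54.758/36.974)
    = 0.77393 × 0.17055 = 0.132 m

S_c ≈ 132 mm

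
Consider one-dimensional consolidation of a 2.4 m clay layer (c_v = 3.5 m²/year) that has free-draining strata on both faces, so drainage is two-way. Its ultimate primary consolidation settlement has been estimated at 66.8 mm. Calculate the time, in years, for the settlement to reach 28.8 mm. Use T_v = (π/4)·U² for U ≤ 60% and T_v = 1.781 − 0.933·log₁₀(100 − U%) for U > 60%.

t ≈ 0.0601 years

Drainage path length: H_d = H/2 = 1.2 m (double drainage).
U = S(t)/S_ult = 28.8/66.8 = 0.4311.
U ≤ 60%: T_v = (π/4)·U² = (π/4)×0.43114² = 0.14599.
t = T_v·H_d²/c_v = 0.14599×1.2²/3.5 = 0.06006 years.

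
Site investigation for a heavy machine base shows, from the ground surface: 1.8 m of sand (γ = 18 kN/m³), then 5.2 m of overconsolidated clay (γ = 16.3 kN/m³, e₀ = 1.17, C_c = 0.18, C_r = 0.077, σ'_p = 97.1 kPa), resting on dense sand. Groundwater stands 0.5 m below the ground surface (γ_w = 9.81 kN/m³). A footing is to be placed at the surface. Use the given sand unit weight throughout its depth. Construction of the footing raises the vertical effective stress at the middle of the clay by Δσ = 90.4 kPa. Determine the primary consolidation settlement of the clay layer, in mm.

Mid-depth of clay below the ground surface: z = 1.8 + 5.2/2 = 4.4 m.
Total vertical stress at mid-clay: σ_v = 18×1.8 + 16.3×2.6 = 74.78 kPa.
Pore pressure: u = 9.81×(4.4 − 0.5) = 38.259 kPa.
Initial effective stress: σ'_0 = σ_v − u = 74.78 − 38.259 = 36.521 kPa.
Final effective stress: σ'_f = 36.521 + 90.4 = 126.92 kPa.
σ'_f = 126.92 > σ'_p = 97.1 kPa, so the stress path crosses the preconsolidation pressure — recompression up to σ'_p, then virgin compression beyond:
S_c = H/(1+e₀)·[C_r·log₁₀(σ'_p/σ'_0) + C_c·log₁₀(σ'_f/σ'_p)]
    = 5.2/2.17 × [0.077×log₁₀(97.1/36.521) + 0.18×log₁₀(126.92/97.1)]
    = 2.3963 × [0.0327 + 0.020936] = 0.1285 m

S_c ≈ 129 mm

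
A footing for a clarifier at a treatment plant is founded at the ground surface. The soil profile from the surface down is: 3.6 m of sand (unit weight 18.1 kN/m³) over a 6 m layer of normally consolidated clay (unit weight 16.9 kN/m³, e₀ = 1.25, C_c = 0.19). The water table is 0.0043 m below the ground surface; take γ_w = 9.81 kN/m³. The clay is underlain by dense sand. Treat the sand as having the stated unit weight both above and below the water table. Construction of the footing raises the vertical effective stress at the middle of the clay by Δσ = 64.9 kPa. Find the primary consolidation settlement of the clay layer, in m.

Mid-depth of clay below the ground surface: z = 3.6 + 6/2 = 6.6 m.
Total vertical stress at mid-clay: σ_v = 18.1×3.6 + 16.9×3 = 115.86 kPa.
Pore pressure: u = 9.81×(6.6 − 0.0043) = 64.707 kPa.
Initial effective stress: σ'_0 = σ_v − u = 115.86 − 64.707 = 51.153 kPa.
Final effective stress: σ'_f = σ'_0 + Δσ = 51.153 + 64.9 = 116.05 kPa.
Normally consolidated clay, so the full stress increment lies on the virgin compression line:
S_c = C_c·H/(1+e₀)·log₁₀(σ'_f/σ'_0) = 0.19×6/(1+1.25)×log₁₀(116.05/51.153)
    = 0.50667 × 0.35577 = 0.1803 m

S_c ≈ 0.18 m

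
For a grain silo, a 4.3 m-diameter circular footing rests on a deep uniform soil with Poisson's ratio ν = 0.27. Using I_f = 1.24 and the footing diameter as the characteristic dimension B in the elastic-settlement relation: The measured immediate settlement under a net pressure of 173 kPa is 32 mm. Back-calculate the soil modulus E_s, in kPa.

E_s ≈ 26700 kPa

S_e = q·B·(1−ν²)/E_s · I_f  ⇒  E_s = q·B·(1−ν²)·I_f / S_e.
E_s = 173 × 4.3 × 0.9271 × 1.24 / 0.032 = 26720 kPa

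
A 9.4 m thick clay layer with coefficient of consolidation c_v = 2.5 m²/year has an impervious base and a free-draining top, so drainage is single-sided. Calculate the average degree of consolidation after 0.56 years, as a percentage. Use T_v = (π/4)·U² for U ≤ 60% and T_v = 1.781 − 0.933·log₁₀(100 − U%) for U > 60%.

Drainage path length: H_d = H = 9.4 m (single drainage).
T_v = c_v·t/H_d² = 2.5×0.56/9.4² = 0.015844.
T_v = 0.015844 corresponds to the U ≤ 60% branch:
U = √(4T_v/π) = 0.142

U ≈ 14.2 %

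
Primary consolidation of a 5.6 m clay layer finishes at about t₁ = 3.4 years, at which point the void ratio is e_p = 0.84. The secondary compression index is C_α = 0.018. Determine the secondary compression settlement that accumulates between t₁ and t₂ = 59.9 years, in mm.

Secondary compression: S_s = C_α·H/(1+e_p)·log₁₀(t₂/t₁)
S_s = 0.018×5.6/(1+0.84)×log₁₀(59.9/3.4)
    = 0.05478 × 1.246 = 0.06826 m

S_s ≈ 68.3 mm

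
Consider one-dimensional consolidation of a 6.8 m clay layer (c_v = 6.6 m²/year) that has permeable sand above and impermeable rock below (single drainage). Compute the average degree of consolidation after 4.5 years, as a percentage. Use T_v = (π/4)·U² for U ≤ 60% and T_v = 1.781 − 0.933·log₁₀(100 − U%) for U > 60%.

Drainage path length: H_d = H = 6.8 m (single drainage).
T_v = c_v·t/H_d² = 6.6×4.5/6.8² = 0.6423.
T_v = 0.6423 corresponds to the U > 60% branch:
U = 1 − 10^((1.781 − T_v)/0.933)/100 = 0.8339

U ≈ 83.4 %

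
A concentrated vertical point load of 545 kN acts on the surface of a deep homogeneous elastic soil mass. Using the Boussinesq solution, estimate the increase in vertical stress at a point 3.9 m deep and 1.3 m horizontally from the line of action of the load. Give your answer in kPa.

Boussinesq vertical stress below a point load on an elastic half-space:
Δσ_z = 3P/(2πz²) · [1 + (r/z)²]^(−5/2)
r/z = 1.3/3.9 = 0.33333; [1+(r/z)²]^(−5/2) = 0.76843.
Δσ_z = 3×545/(2π×3.9²) × 0.76843 = 17.108 × 0.76843 = 13.15 kPa

Δσ_z ≈ 13.1 kPa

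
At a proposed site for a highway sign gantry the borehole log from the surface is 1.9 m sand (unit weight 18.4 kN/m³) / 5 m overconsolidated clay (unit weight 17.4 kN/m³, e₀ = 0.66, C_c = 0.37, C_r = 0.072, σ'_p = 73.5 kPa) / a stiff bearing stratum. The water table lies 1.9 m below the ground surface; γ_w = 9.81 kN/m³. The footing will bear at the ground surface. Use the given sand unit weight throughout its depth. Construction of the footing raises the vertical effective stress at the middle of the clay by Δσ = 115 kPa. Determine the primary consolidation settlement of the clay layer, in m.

S_c ≈ 0.432 m

Mid-depth of clay below the ground surface: z = 1.9 + 5/2 = 4.4 m.
Total vertical stress at mid-clay: σ_v = 18.4×1.9 + 17.4×2.5 = 78.46 kPa.
Pore pressure: u = 9.81×(4.4 − 1.9) = 24.525 kPa.
Initial effective stress: σ'_0 = σ_v − u = 78.46 − 24.525 = 53.935 kPa.
Final effective stress: σ'_f = 53.935 + 115 = 168.94 kPa.
σ'_f = 168.94 > σ'_p = 73.5 kPa, so the stress path crosses the preconsolidation pressure — recompression up to σ'_p, then virgin compression beyond:
S_c = H/(1+e₀)·[C_r·log₁₀(σ'_p/σ'_0) + C_c·log₁₀(σ'_f/σ'_p)]
    = 5/1.66 × [0.072×log₁₀(73.5/53.935) + 0.37×log₁₀(168.94/73.5)]
    = 3.012 × [0.009678 + 0.13373] = 0.4319 m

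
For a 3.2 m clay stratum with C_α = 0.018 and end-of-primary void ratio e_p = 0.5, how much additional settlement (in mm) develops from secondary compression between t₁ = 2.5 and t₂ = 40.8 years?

S_s ≈ 46.6 mm

Secondary compression: S_s = C_α·H/(1+e_p)·log₁₀(t₂/t₁)
S_s = 0.018×3.2/(1+0.5)×log₁₀(40.8/2.5)
    = 0.0384 × 1.213 = 0.04657 m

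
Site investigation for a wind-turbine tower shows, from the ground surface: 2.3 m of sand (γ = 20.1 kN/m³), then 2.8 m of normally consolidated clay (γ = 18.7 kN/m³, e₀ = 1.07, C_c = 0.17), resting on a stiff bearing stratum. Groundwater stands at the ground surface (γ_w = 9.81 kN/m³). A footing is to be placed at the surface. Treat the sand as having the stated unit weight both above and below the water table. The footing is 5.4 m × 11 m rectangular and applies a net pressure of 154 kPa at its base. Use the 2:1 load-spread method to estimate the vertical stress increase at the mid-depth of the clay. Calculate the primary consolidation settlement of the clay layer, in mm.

S_c ≈ 106 mm

Mid-depth of clay below the ground surface: z = 2.3 + 2.8/2 = 3.7 m.
Total vertical stress at mid-clay: σ_v = 20.1×2.3 + 18.7×1.4 = 72.41 kPa.
Pore pressure: u = 9.81×(3.7 − 0) = 36.297 kPa.
Initial effective stress: σ'_0 = σ_v − u = 72.41 − 36.297 = 36.113 kPa.
Stress increase at mid-clay by the 2:1 spreading method:
Δσ = qBL/((B+z)(L+z)) = 154×5.4×11/((5.4+3.7)(11+3.7)) = 68.383 kPa
Final effective stress: σ'_f = σ'_0 + Δσ = 36.113 + 68.383 = 104.5 kPa.
Normally consolidated clay, so the full stress increment lies on the virgin compression line:
S_c = C_c·H/(1+e₀)·log₁₀(σ'_f/σ'_0) = 0.17×2.8/(1+1.07)×log₁₀(104.5/36.113)
    = 0.22995 × 0.46145 = 0.1061 m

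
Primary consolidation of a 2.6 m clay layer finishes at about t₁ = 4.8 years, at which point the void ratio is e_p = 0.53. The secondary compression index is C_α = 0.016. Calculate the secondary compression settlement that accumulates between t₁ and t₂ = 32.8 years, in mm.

Secondary compression: S_s = C_α·H/(1+e_p)·log₁₀(t₂/t₁)
S_s = 0.016×2.6/(1+0.53)×log₁₀(32.8/4.8)
    = 0.02719 × 0.8346 = 0.02269 m

S_s ≈ 22.7 mm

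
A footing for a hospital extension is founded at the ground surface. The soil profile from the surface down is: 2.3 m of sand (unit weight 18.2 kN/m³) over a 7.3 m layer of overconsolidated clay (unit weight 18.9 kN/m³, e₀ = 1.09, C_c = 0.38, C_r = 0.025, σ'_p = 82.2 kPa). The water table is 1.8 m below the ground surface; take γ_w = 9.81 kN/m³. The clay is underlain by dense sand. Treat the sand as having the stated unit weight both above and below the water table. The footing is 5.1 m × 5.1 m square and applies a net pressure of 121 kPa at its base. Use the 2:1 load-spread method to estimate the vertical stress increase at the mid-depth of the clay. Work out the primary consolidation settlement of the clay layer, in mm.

S_c ≈ 94.9 mm

Mid-depth of clay below the ground surface: z = 2.3 + 7.3/2 = 5.95 m.
Total vertical stress at mid-clay: σ_v = 18.2×2.3 + 18.9×3.65 = 110.84 kPa.
Pore pressure: u = 9.81×(5.95 − 1.8) = 40.712 kPa.
Initial effective stress: σ'_0 = σ_v − u = 110.84 − 40.712 = 70.128 kPa.
Stress increase at mid-clay by the 2:1 spreading method:
Δσ = qBL/((B+z)(L+z)) = 121×5.1×5.1/((5.1+5.95)(5.1+5.95)) = 25.775 kPa
Final effective stress: σ'_f = 70.128 + 25.775 = 95.903 kPa.
σ'_f = 95.903 > σ'_p = 82.2 kPa, so the stress path crosses the preconsolidation pressure — recompression up to σ'_p, then virgin compression beyond:
S_c = H/(1+e₀)·[C_r·log₁₀(σ'_p/σ'_0) + C_c·log₁₀(σ'_f/σ'_p)]
    = 7.3/2.09 × [0.025×log₁₀(82.2/70.128) + 0.38×log₁₀(95.903/82.2)]
    = 3.4928 × [0.0017245 + 0.025445] = 0.0949 m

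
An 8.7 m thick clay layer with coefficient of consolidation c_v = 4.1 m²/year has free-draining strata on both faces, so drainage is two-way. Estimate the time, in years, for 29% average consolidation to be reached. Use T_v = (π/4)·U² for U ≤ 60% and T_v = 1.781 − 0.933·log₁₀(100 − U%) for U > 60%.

Drainage path length: H_d = H/2 = 4.35 m (double drainage).
U ≤ 60%: T_v = (π/4)·U² = (π/4)×0.29² = 0.066052.
t = T_v·H_d²/c_v = 0.066052×4.35²/4.1 = 0.3048 years.

t ≈ 0.305 years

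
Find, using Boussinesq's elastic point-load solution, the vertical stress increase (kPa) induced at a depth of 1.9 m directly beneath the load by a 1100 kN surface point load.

Boussinesq vertical stress below a point load on an elastic half-space:
Δσ_z = 3P/(2πz²) · [1 + (r/z)²]^(−5/2)
r/z = 0/1.9 = 0; [1+(r/z)²]^(−5/2) = 1.
Δσ_z = 3×1100/(2π×1.9²) × 1 = 145.49 × 1 = 145.5 kPa

Δσ_z ≈ 145 kPa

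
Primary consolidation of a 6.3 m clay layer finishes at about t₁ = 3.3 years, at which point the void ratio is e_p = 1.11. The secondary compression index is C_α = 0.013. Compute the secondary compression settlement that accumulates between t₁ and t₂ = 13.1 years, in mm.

S_s ≈ 23.2 mm

Secondary compression: S_s = C_α·H/(1+e_p)·log₁₀(t₂/t₁)
S_s = 0.013×6.3/(1+1.11)×log₁₀(13.1/3.3)
    = 0.03882 × 0.5988 = 0.02324 m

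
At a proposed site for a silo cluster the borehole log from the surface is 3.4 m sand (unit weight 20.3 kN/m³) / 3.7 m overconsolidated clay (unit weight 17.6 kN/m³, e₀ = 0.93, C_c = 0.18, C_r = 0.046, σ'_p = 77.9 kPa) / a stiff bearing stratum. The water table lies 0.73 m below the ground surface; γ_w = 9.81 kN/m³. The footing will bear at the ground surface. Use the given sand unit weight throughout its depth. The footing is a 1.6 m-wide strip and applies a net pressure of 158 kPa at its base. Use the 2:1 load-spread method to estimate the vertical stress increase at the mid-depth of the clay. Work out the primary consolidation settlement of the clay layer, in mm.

Mid-depth of clay below the ground surface: z = 3.4 + 3.7/2 = 5.25 m.
Total vertical stress at mid-clay: σ_v = 20.3×3.4 + 17.6×1.85 = 101.58 kPa.
Pore pressure: u = 9.81×(5.25 − 0.73) = 44.341 kPa.
Initial effective stress: σ'_0 = σ_v − u = 101.58 − 44.341 = 57.239 kPa.
Stress increase at mid-clay by the 2:1 spreading method:
Δσ = qB/(B+z) = 158×1.6/(1.6+5.25) = 36.905 kPa
Final effective stress: σ'_f = 57.239 + 36.905 = 94.144 kPa.
σ'_f = 94.144 > σ'_p = 77.9 kPa, so the stress path crosses the preconsolidation pressure — recompression up to σ'_p, then virgin compression beyond:
S_c = H/(1+e₀)·[C_r·log₁₀(σ'_p/σ'_0) + C_c·log₁₀(σ'_f/σ'_p)]
    = 3.7/1.93 × [0.046×log₁₀(77.9/57.239) + 0.18×log₁₀(94.144/77.9)]
    = 1.9171 × [0.0061569 + 0.014806] = 0.04019 m

S_c ≈ 40.2 mm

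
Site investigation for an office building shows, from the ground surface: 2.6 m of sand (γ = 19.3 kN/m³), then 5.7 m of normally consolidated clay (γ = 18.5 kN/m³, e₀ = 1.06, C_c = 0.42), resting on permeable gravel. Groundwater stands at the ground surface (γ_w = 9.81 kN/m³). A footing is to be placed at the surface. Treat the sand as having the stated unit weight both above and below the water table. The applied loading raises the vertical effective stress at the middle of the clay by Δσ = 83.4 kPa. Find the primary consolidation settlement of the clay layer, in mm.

Mid-depth of clay below the ground surface: z = 2.6 + 5.7/2 = 5.45 m.
Total vertical stress at mid-clay: σ_v = 19.3×2.6 + 18.5×2.85 = 102.91 kPa.
Pore pressure: u = 9.81×(5.45 − 0) = 53.465 kPa.
Initial effective stress: σ'_0 = σ_v − u = 102.91 − 53.465 = 49.445 kPa.
Final effective stress: σ'_f = σ'_0 + Δσ = 49.445 + 83.4 = 132.84 kPa.
Normally consolidated clay, so the full stress increment lies on the virgin compression line:
S_c = C_c·H/(1+e₀)·log₁₀(σ'_f/σ'_0) = 0.42×5.7/(1+1.06)×log₁₀(132.84/49.445)
    = 1.1621 × 0.42921 = 0.4988 m

S_c ≈ 499 mm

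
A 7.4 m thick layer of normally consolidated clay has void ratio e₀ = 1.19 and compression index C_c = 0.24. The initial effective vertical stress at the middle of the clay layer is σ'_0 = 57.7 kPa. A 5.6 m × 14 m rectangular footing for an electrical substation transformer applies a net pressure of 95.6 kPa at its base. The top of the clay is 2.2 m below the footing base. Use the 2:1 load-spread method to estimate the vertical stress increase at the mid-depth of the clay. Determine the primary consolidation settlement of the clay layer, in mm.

Mid-depth of clay below the footing base: z = 2.2 + 7.4/2 = 5.9 m.
Stress increase at mid-clay by the 2:1 spreading method:
Δσ = qBL/((B+z)(L+z)) = 95.6×5.6×14/((5.6+5.9)(14+5.9)) = 32.751 kPa
Final effective stress: σ'_f = σ'_0 + Δσ = 57.7 + 32.751 = 90.451 kPa.
Normally consolidated clay, so the full stress increment lies on the virgin compression line:
S_c = C_c·H/(1+e₀)·log₁₀(σ'_f/σ'_0) = 0.24×7.4/(1+1.19)×log₁₀(90.451/57.7)
    = 0.81096 × 0.19524 = 0.1583 m

S_c ≈ 158 mm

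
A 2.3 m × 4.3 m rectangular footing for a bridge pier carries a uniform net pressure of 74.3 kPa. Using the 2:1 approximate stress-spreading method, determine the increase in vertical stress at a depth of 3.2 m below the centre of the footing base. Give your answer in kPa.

Δσ_z ≈ 17.8 kPa

By the 2:1 method the load spreads at 1 horizontal : 2 vertical, so at depth z the loaded area has grown by z in each plan dimension:
Δσ = qBL/((B+z)(L+z)) = 74.3×2.3×4.3/((2.3+3.2)(4.3+3.2)) = 17.814 kPa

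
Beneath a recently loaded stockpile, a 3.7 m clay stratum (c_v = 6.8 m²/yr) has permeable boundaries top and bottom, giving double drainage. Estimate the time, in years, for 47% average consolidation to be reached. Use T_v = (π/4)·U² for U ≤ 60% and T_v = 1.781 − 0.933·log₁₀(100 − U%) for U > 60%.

t ≈ 0.0873 years

Drainage path length: H_d = H/2 = 1.85 m (double drainage).
U ≤ 60%: T_v = (π/4)·U² = (π/4)×0.47² = 0.17349.
t = T_v·H_d²/c_v = 0.17349×1.85²/6.8 = 0.08732 years.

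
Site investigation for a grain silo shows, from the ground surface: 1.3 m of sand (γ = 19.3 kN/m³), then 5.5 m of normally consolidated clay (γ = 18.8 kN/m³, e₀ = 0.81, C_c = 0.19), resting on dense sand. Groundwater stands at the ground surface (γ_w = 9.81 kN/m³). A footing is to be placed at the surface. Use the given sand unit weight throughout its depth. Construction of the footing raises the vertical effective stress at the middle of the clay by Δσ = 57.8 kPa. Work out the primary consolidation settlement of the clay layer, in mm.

Mid-depth of clay below the ground surface: z = 1.3 + 5.5/2 = 4.05 m.
Total vertical stress at mid-clay: σ_v = 19.3×1.3 + 18.8×2.75 = 76.79 kPa.
Pore pressure: u = 9.81×(4.05 − 0) = 39.73 kPa.
Initial effective stress: σ'_0 = σ_v − u = 76.79 − 39.73 = 37.06 kPa.
Final effective stress: σ'_f = σ'_0 + Δσ = 37.06 + 57.8 = 94.86 kPa.
Normally consolidated clay, so the full stress increment lies on the virgin compression line:
S_c = C_c·H/(1+e₀)·log₁₀(σ'_f/σ'_0) = 0.19×5.5/(1+0.81)×log₁₀(94.86/37.06)
    = 0.57735 × 0.40818 = 0.2357 m

S_c ≈ 236 mm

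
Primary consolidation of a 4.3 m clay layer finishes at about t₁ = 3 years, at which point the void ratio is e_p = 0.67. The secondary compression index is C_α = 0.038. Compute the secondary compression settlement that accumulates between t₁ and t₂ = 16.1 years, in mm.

Secondary compression: S_s = C_α·H/(1+e_p)·log₁₀(t₂/t₁)
S_s = 0.038×4.3/(1+0.67)×log₁₀(16.1/3)
    = 0.09784 × 0.7297 = 0.0714 m

S_s ≈ 71.4 mm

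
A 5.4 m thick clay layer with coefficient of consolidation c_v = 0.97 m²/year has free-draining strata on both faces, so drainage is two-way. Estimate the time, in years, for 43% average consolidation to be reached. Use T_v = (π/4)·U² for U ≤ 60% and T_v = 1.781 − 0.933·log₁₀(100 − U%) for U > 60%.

t ≈ 1.09 years

Drainage path length: H_d = H/2 = 2.7 m (double drainage).
U ≤ 60%: T_v = (π/4)·U² = (π/4)×0.43² = 0.14522.
t = T_v·H_d²/c_v = 0.14522×2.7²/0.97 = 1.091 years.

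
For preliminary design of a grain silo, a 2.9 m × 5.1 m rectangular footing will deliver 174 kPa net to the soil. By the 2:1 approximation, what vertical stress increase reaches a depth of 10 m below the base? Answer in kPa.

By the 2:1 method the load spreads at 1 horizontal : 2 vertical, so at depth z the loaded area has grown by z in each plan dimension:
Δσ = qBL/((B+z)(L+z)) = 174×2.9×5.1/((2.9+10)(5.1+10)) = 13.211 kPa

Δσ_z ≈ 13.2 kPa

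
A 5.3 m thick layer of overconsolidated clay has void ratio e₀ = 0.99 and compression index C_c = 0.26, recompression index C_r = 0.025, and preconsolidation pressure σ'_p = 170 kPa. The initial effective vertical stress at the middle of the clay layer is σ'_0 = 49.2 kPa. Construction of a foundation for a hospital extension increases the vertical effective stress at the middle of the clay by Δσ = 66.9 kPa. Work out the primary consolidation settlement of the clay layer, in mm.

S_c ≈ 24.8 mm

Final effective stress: σ'_f = 49.2 + 66.9 = 116.1 kPa.
σ'_f = 116.1 ≤ σ'_p = 170 kPa, so the clay remains overconsolidated and only the recompression index applies:
S_c = C_r·H/(1+e₀)·log₁₀(σ'_f/σ'_0) = 0.025×5.3/1.99×log₁₀(116.1/49.2)
    = 0.066583 × 0.37287 = 0.02483 m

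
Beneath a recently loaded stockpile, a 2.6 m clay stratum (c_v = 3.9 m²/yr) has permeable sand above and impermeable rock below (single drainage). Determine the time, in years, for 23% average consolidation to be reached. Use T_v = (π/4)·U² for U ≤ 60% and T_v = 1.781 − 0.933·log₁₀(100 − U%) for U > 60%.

t ≈ 0.072 years

Drainage path length: H_d = H = 2.6 m (single drainage).
U ≤ 60%: T_v = (π/4)·U² = (π/4)×0.23² = 0.041548.
t = T_v·H_d²/c_v = 0.041548×2.6²/3.9 = 0.07202 years.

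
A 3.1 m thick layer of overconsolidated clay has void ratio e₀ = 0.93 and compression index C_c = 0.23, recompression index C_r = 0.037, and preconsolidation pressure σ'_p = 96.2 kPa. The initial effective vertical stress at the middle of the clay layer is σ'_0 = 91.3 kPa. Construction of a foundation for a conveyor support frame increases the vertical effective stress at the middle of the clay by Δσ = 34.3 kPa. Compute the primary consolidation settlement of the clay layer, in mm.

S_c ≈ 44.1 mm

Final effective stress: σ'_f = 91.3 + 34.3 = 125.6 kPa.
σ'_f = 125.6 > σ'_p = 96.2 kPa, so the stress path crosses the preconsolidation pressure — recompression up to σ'_p, then virgin compression beyond:
S_c = H/(1+e₀)·[C_r·log₁₀(σ'_p/σ'_0) + C_c·log₁₀(σ'_f/σ'_p)]
    = 3.1/1.93 × [0.037×log₁₀(96.2/91.3) + 0.23×log₁₀(125.6/96.2)]
    = 1.6062 × [0.00084006 + 0.026637] = 0.04413 m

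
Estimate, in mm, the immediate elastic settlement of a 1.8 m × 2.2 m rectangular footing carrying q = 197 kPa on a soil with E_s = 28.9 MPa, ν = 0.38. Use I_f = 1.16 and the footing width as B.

Immediate (elastic) settlement: S_e = q·B·(1−ν²)/E_s · I_f.
E_s = 28.9 MPa = 28900 kPa.
S_e = 197 × 1.8 × (1 − 0.38²) / 28900 × 1.16
    = 197 × 1.8 × 0.8556 / 28900 × 1.16
    = 0.01218 m = 12.18 mm

S_e ≈ 12.2 mm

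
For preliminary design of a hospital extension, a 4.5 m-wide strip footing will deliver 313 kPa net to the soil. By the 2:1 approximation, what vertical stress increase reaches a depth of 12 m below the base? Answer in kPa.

Δσ_z ≈ 85.4 kPa

By the 2:1 method the load spreads at 1 horizontal : 2 vertical, so at depth z the loaded area has grown by z in each plan dimension:
Δσ = qB/(B+z) = 313×4.5/(4.5+12) = 85.364 kPa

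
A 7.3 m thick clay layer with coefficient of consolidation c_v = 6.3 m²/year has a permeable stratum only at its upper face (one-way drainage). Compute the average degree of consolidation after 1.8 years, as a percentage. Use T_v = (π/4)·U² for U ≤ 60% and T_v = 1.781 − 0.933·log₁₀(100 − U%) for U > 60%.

U ≈ 52.1 %

Drainage path length: H_d = H = 7.3 m (single drainage).
T_v = c_v·t/H_d² = 6.3×1.8/7.3² = 0.2128.
T_v = 0.2128 corresponds to the U ≤ 60% branch:
U = √(4T_v/π) = 0.5205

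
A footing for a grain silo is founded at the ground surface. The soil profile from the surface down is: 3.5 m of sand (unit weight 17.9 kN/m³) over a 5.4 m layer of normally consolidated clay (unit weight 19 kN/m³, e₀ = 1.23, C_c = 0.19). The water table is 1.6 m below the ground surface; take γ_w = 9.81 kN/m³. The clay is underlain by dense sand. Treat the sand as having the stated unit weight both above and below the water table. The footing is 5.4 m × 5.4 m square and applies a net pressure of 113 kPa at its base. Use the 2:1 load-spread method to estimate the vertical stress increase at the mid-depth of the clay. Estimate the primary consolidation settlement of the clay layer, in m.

S_c ≈ 0.0608 m

Mid-depth of clay below the ground surface: z = 3.5 + 5.4/2 = 6.2 m.
Total vertical stress at mid-clay: σ_v = 17.9×3.5 + 19×2.7 = 113.95 kPa.
Pore pressure: u = 9.81×(6.2 − 1.6) = 45.126 kPa.
Initial effective stress: σ'_0 = σ_v − u = 113.95 − 45.126 = 68.824 kPa.
Stress increase at mid-clay by the 2:1 spreading method:
Δσ = qBL/((B+z)(L+z)) = 113×5.4×5.4/((5.4+6.2)(5.4+6.2)) = 24.488 kPa
Final effective stress: σ'_f = σ'_0 + Δσ = 68.824 + 24.488 = 93.312 kPa.
Normally consolidated clay, so the full stress increment lies on the virgin compression line:
S_c = C_c·H/(1+e₀)·log₁₀(σ'_f/σ'_0) = 0.19×5.4/(1+1.23)×log₁₀(93.312/68.824)
    = 0.46009 × 0.1322 = 0.06082 m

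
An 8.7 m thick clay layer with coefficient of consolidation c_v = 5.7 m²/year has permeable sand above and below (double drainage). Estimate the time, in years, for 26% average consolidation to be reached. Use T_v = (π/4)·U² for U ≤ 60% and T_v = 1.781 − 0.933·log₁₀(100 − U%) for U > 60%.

Drainage path length: H_d = H/2 = 4.35 m (double drainage).
U ≤ 60%: T_v = (π/4)·U² = (π/4)×0.26² = 0.053093.
t = T_v·H_d²/c_v = 0.053093×4.35²/5.7 = 0.1763 years.

t ≈ 0.176 years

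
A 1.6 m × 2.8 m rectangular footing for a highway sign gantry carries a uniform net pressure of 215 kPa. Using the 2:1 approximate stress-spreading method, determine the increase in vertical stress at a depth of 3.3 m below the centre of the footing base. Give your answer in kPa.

By the 2:1 method the load spreads at 1 horizontal : 2 vertical, so at depth z the loaded area has grown by z in each plan dimension:
Δσ = qBL/((B+z)(L+z)) = 215×1.6×2.8/((1.6+3.3)(2.8+3.3)) = 32.225 kPa

Δσ_z ≈ 32.2 kPa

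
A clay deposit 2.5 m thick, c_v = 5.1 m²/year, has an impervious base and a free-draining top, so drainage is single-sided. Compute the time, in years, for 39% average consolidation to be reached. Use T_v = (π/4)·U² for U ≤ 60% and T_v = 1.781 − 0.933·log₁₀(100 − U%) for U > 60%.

t ≈ 0.146 years

Drainage path length: H_d = H = 2.5 m (single drainage).
U ≤ 60%: T_v = (π/4)·U² = (π/4)×0.39² = 0.11946.
t = T_v·H_d²/c_v = 0.11946×2.5²/5.1 = 0.1464 years.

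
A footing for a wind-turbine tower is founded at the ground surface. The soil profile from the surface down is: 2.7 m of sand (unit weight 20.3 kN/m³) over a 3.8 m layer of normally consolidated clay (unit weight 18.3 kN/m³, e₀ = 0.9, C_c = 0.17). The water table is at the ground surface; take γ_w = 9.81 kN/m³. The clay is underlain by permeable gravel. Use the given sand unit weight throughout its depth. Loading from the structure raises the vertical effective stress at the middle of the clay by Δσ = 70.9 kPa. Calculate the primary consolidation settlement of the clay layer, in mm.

Mid-depth of clay below the ground surface: z = 2.7 + 3.8/2 = 4.6 m.
Total vertical stress at mid-clay: σ_v = 20.3×2.7 + 18.3×1.9 = 89.58 kPa.
Pore pressure: u = 9.81×(4.6 − 0) = 45.126 kPa.
Initial effective stress: σ'_0 = σ_v − u = 89.58 − 45.126 = 44.454 kPa.
Final effective stress: σ'_f = σ'_0 + Δσ = 44.454 + 70.9 = 115.35 kPa.
Normally consolidated clay, so the full stress increment lies on the virgin compression line:
S_c = C_c·H/(1+e₀)·log₁₀(σ'_f/σ'_0) = 0.17×3.8/(1+0.9)×log₁₀(115.35/44.454)
    = 0.34 × 0.41411 = 0.1408 m

S_c ≈ 141 mm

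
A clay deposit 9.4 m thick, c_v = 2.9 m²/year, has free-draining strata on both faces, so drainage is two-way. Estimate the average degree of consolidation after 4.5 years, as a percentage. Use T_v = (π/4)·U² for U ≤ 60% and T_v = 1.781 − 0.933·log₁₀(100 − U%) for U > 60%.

Drainage path length: H_d = H/2 = 4.7 m (double drainage).
T_v = c_v·t/H_d² = 2.9×4.5/4.7² = 0.59077.
T_v = 0.59077 corresponds to the U > 60% branch:
U = 1 − 10^((1.781 − T_v)/0.933)/100 = 0.8113

U ≈ 81.1 %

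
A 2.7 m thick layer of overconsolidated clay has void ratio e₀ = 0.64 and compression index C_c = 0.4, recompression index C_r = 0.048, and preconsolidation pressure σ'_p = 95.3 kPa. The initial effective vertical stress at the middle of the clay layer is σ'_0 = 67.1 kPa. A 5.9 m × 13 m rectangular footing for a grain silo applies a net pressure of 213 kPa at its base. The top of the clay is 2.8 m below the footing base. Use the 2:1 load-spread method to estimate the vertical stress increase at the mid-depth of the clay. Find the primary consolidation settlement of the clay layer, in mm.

S_c ≈ 164 mm

Mid-depth of clay below the footing base: z = 2.8 + 2.7/2 = 4.15 m.
Stress increase at mid-clay by the 2:1 spreading method:
Δσ = qBL/((B+z)(L+z)) = 213×5.9×13/((5.9+4.15)(13+4.15)) = 94.786 kPa
Final effective stress: σ'_f = 67.1 + 94.786 = 161.89 kPa.
σ'_f = 161.89 > σ'_p = 95.3 kPa, so the stress path crosses the preconsolidation pressure — recompression up to σ'_p, then virgin compression beyond:
S_c = H/(1+e₀)·[C_r·log₁₀(σ'_p/σ'_0) + C_c·log₁₀(σ'_f/σ'_p)]
    = 2.7/1.64 × [0.048×log₁₀(95.3/67.1) + 0.4×log₁₀(161.89/95.3)]
    = 1.6463 × [0.0073138 + 0.092051] = 0.1636 m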